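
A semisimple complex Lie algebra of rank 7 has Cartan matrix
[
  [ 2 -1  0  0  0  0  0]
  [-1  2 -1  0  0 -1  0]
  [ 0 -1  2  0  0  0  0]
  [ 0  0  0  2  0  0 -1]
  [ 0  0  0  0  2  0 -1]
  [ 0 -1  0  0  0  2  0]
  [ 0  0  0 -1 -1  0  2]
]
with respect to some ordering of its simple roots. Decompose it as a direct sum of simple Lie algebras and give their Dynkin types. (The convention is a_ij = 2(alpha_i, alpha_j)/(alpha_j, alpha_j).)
The diagram associated to this matrix has two connected components: the simple roots {alpha_4, alpha_5, alpha_7} form a chain of 3 nodes with single edges (A_3), and {alpha_1, alpha_2, alpha_3, alpha_6} form a chain of 2 nodes with a fork of two nodes at one end (D_4). A semisimple Lie algebra decomposes uniquely as the direct sum of simple ideals, one per connected component of its Dynkin diagram, so g ≅ A_3 ⊕ D_4 (dimension 15 + 28 = 43).

type A_3 ⊕ type D_4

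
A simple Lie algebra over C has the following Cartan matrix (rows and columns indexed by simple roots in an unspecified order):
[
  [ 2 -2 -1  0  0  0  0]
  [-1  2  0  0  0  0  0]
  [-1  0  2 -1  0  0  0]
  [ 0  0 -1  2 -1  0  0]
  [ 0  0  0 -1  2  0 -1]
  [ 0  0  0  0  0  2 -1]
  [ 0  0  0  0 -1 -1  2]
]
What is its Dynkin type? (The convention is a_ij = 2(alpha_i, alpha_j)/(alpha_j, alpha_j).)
The matrix has rank 7 with 2's on the diagonal. Reading the off-diagonal entries as Dynkin edges (a single edge where a_ij = a_ji = -1; a double or triple edge where a_ij * a_ji = 2 or 3), the diagram is a chain of 7 nodes with a double edge at one end; the terminal node there is the unique short simple root (B_7). One simple-root ordering that puts it in standard form is (alpha_6, alpha_7, alpha_5, alpha_4, alpha_3, alpha_1, alpha_2). So the algebra is type B_7, i.e. so(15).

B_7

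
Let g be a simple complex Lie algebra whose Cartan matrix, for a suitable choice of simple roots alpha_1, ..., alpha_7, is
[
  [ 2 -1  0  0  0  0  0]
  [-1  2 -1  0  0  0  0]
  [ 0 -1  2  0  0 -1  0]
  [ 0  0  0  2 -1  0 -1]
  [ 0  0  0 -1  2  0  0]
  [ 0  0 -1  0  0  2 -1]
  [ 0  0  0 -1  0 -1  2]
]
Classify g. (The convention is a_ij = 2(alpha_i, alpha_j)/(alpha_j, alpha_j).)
The matrix has rank 7 with 2's on the diagonal. Reading the off-diagonal entries as Dynkin edges (a single edge where a_ij = a_ji = -1; a double or triple edge where a_ij * a_ji = 2 or 3), the diagram is a chain of 7 nodes with single edges (A_7). One simple-root ordering that puts it in standard form is (alpha_1, alpha_2, alpha_3, alpha_6, alpha_7, alpha_4, alpha_5). So the algebra is type A_7, i.e. sl(8).

A_7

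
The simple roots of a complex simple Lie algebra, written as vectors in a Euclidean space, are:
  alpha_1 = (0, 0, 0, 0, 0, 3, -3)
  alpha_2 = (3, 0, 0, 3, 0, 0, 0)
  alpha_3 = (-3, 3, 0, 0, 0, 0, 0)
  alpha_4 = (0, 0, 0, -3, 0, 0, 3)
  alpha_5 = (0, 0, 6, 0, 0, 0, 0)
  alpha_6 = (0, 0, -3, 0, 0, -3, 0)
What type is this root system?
C6

Compute the Cartan integers a_ij = 2(alpha_i, alpha_j)/(alpha_j, alpha_j); the resulting 6x6 Cartan matrix is
[[2, 0, 0, -1, 0, -1], [0, 2, -1, -1, 0, 0], [0, -1, 2, 0, 0, 0], [-1, -1, 0, 2, 0, 0], [0, 0, 0, 0, 2, -2], [-1, 0, 0, 0, -1, 2]].
The roots have two lengths (squared-length ratio 2:1); the short ones are alpha_{1,2,3,4,6}. The associated Dynkin diagram is a chain of 6 nodes with a double edge at one end; the terminal node there is the unique long simple root (C_6), so the type is C_6 (the algebra sp(12)).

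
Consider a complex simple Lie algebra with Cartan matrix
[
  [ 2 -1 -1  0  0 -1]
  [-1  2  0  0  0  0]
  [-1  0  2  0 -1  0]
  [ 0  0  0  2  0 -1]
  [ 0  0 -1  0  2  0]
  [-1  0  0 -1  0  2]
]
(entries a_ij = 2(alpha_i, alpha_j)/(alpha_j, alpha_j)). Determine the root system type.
The matrix has rank 6 with 2's on the diagonal. Reading the off-diagonal entries as Dynkin edges (a single edge where a_ij = a_ji = -1; a double or triple edge where a_ij * a_ji = 2 or 3), the diagram is a chain of 5 nodes with one extra node attached to the third node from one end (E_6). One simple-root ordering that puts it in standard form is (alpha_4, alpha_2, alpha_6, alpha_1, alpha_3, alpha_5). So the algebra is type E_6.

E_6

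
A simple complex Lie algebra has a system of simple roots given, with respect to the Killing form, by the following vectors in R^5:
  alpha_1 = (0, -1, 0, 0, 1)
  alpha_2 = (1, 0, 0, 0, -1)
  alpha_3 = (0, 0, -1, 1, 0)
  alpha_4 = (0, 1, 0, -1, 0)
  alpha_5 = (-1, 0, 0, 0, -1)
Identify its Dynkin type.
D_5 (so(10))

Compute the Cartan integers a_ij = 2(alpha_i, alpha_j)/(alpha_j, alpha_j); the resulting 5x5 Cartan matrix is
[[2, -1, 0, -1, -1], [-1, 2, 0, 0, 0], [0, 0, 2, -1, 0], [-1, 0, -1, 2, 0], [-1, 0, 0, 0, 2]].
All simple roots have the same length, so the diagram is simply laced. The associated Dynkin diagram is a chain of 3 nodes with a fork of two nodes at one end (D_5), so the type is D_5 (the algebra so(10)).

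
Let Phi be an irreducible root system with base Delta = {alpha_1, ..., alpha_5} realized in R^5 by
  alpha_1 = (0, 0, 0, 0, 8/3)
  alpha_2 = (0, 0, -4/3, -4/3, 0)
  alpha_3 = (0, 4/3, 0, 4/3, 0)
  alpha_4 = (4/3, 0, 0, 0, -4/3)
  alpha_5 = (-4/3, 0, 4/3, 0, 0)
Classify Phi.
Compute the Cartan integers a_ij = 2(alpha_i, alpha_j)/(alpha_j, alpha_j); the resulting 5x5 Cartan matrix is
[[2, 0, 0, -2, 0], [0, 2, -1, 0, -1], [0, -1, 2, 0, 0], [-1, 0, 0, 2, -1], [0, -1, 0, -1, 2]].
The roots have two lengths (squared-length ratio 2:1); the short ones are alpha_{2,3,4,5}. The associated Dynkin diagram is a chain of 5 nodes with a double edge at one end; the terminal node there is the unique long simple root (C_5), so the type is C_5 (the algebra sp(10)).

type C_5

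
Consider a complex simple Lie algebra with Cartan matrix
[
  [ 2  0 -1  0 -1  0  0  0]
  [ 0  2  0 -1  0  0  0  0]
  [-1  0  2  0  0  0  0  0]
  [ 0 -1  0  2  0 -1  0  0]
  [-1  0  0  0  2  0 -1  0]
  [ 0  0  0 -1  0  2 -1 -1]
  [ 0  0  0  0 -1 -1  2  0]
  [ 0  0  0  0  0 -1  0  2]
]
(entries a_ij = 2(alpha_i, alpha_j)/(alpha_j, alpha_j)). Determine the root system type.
E_8

The matrix has rank 8 with 2's on the diagonal. Reading the off-diagonal entries as Dynkin edges (a single edge where a_ij = a_ji = -1; a double or triple edge where a_ij * a_ji = 2 or 3), the diagram is a chain of 7 nodes with one extra node attached to the third node from one end (E_8). One simple-root ordering that puts it in standard form is (alpha_2, alpha_8, alpha_4, alpha_6, alpha_7, alpha_5, alpha_1, alpha_3). So the algebra is type E_8.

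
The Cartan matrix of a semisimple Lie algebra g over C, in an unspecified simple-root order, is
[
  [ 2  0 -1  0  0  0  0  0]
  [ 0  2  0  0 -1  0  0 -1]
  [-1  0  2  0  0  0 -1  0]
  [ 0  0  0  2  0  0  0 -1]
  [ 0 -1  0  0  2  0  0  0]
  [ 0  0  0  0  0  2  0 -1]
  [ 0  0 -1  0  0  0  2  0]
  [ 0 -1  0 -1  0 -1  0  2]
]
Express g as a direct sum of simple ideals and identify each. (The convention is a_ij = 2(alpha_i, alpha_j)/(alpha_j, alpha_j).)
The diagram associated to this matrix has two connected components: the simple roots {alpha_1, alpha_3, alpha_7} form a chain of 3 nodes with single edges (A_3), and {alpha_2, alpha_4, alpha_5, alpha_6, alpha_8} form a chain of 3 nodes with a fork of two nodes at one end (D_5). A semisimple Lie algebra decomposes uniquely as the direct sum of simple ideals, one per connected component of its Dynkin diagram, so g ≅ A_3 ⊕ D_5 (dimension 15 + 45 = 60).

A_3 + D_5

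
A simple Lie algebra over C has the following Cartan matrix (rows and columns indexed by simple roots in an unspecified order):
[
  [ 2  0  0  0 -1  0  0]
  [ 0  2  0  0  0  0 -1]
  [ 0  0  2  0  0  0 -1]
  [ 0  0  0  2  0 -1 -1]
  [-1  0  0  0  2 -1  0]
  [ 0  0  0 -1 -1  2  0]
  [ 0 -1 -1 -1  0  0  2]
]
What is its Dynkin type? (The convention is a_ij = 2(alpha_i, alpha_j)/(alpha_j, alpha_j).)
The matrix has rank 7 with 2's on the diagonal. Reading the off-diagonal entries as Dynkin edges (a single edge where a_ij = a_ji = -1; a double or triple edge where a_ij * a_ji = 2 or 3), the diagram is a chain of 5 nodes with a fork of two nodes at one end (D_7). One simple-root ordering that puts it in standard form is (alpha_1, alpha_5, alpha_6, alpha_4, alpha_7, alpha_3, alpha_2). So the algebra is type D_7, i.e. so(14).

D_7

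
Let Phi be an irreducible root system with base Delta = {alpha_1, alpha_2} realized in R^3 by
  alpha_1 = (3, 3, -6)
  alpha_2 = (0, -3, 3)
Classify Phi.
Compute the Cartan integers a_ij = 2(alpha_i, alpha_j)/(alpha_j, alpha_j); the resulting 2x2 Cartan matrix is
[[2, -3], [-1, 2]].
The roots have two lengths (squared-length ratio 3:1); the short ones are alpha_{2}. The associated Dynkin diagram is two nodes joined by a triple edge (G_2), so the type is G_2.

G2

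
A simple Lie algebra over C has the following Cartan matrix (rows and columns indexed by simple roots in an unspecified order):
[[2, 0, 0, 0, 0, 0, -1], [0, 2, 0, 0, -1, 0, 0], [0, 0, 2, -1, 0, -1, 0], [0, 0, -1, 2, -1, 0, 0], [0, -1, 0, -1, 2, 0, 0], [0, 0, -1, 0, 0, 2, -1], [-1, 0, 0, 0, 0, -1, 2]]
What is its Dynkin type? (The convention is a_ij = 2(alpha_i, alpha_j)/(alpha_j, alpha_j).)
The matrix has rank 7 with 2's on the diagonal. Reading the off-diagonal entries as Dynkin edges (a single edge where a_ij = a_ji = -1; a double or triple edge where a_ij * a_ji = 2 or 3), the diagram is a chain of 7 nodes with single edges (A_7). One simple-root ordering that puts it in standard form is (alpha_1, alpha_7, alpha_6, alpha_3, alpha_4, alpha_5, alpha_2). So the algebra is type A_7, i.e. sl(8).

type A_7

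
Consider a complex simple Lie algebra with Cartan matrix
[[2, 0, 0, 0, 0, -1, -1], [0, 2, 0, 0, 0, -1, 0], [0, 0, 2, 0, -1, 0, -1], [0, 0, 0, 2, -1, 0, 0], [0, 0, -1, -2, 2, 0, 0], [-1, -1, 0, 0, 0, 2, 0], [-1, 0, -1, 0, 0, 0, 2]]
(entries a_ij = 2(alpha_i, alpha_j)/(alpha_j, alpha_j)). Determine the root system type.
The matrix has rank 7 with 2's on the diagonal. Reading the off-diagonal entries as Dynkin edges (a single edge where a_ij = a_ji = -1; a double or triple edge where a_ij * a_ji = 2 or 3), the diagram is a chain of 7 nodes with a double edge at one end; the terminal node there is the unique short simple root (B_7). One simple-root ordering that puts it in standard form is (alpha_2, alpha_6, alpha_1, alpha_7, alpha_3, alpha_5, alpha_4). So the algebra is type B_7, i.e. so(15).

B7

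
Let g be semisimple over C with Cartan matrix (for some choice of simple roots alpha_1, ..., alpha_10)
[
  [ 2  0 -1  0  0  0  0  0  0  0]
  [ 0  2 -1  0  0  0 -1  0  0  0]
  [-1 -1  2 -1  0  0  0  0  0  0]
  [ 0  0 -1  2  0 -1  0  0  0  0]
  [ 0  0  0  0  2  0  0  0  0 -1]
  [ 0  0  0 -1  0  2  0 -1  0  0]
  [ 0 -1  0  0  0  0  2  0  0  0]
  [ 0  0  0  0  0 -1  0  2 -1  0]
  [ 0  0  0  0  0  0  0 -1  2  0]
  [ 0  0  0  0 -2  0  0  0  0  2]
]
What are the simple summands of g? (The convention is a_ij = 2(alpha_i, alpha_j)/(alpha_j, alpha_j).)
The diagram associated to this matrix has two connected components: the simple roots {alpha_5, alpha_10} form a chain of 2 nodes with a double edge at one end; the terminal node there is the unique short simple root (B_2), and {alpha_1, alpha_2, alpha_3, alpha_4, alpha_6, alpha_7, alpha_8, alpha_9} form a chain of 7 nodes with one extra node attached to the third node from one end (E_8). A semisimple Lie algebra decomposes uniquely as the direct sum of simple ideals, one per connected component of its Dynkin diagram, so g ≅ B_2 ⊕ E_8 (dimension 10 + 248 = 258).

B2 ⊕ E8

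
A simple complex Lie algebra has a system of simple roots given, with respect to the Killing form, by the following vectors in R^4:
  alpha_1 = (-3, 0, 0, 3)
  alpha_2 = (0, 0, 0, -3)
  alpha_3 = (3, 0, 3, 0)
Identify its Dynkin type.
Compute the Cartan integers a_ij = 2(alpha_i, alpha_j)/(alpha_j, alpha_j); the resulting 3x3 Cartan matrix is
[[2, -2, -1], [-1, 2, 0], [-1, 0, 2]].
The roots have two lengths (squared-length ratio 2:1); the short ones are alpha_{2}. The associated Dynkin diagram is a chain of 3 nodes with a double edge at one end; the terminal node there is the unique short simple root (B_3), so the type is B_3 (the algebra so(7)).

B_3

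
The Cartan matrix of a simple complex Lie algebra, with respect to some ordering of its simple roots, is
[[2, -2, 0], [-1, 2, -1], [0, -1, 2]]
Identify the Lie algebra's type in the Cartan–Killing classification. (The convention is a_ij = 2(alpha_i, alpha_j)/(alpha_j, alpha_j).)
The matrix has rank 3 with 2's on the diagonal. Reading the off-diagonal entries as Dynkin edges (a single edge where a_ij = a_ji = -1; a double or triple edge where a_ij * a_ji = 2 or 3), the diagram is a chain of 3 nodes with a double edge at one end; the terminal node there is the unique long simple root (C_3). One simple-root ordering that puts it in standard form is (alpha_3, alpha_2, alpha_1). So the algebra is type C_3, i.e. sp(6).

C_3 (sp(6))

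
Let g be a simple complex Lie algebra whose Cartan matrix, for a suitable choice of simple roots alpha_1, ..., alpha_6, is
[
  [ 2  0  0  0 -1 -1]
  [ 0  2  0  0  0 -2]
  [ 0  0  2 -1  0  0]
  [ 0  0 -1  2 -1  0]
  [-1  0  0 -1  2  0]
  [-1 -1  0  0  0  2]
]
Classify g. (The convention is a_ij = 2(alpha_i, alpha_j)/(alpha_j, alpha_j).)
The matrix has rank 6 with 2's on the diagonal. Reading the off-diagonal entries as Dynkin edges (a single edge where a_ij = a_ji = -1; a double or triple edge where a_ij * a_ji = 2 or 3), the diagram is a chain of 6 nodes with a double edge at one end; the terminal node there is the unique long simple root (C_6). One simple-root ordering that puts it in standard form is (alpha_3, alpha_4, alpha_5, alpha_1, alpha_6, alpha_2). So the algebra is type C_6, i.e. sp(12).

C6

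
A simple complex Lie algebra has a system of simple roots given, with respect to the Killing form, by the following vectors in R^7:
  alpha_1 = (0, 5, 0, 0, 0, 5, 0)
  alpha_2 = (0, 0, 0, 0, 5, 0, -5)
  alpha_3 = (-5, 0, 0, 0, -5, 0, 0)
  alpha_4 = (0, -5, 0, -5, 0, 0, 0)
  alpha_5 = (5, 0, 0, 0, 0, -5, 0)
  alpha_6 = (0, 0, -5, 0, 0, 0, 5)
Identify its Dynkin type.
A_6

Compute the Cartan integers a_ij = 2(alpha_i, alpha_j)/(alpha_j, alpha_j); the resulting 6x6 Cartan matrix is
[[2, 0, 0, -1, -1, 0], [0, 2, -1, 0, 0, -1], [0, -1, 2, 0, -1, 0], [-1, 0, 0, 2, 0, 0], [-1, 0, -1, 0, 2, 0], [0, -1, 0, 0, 0, 2]].
All simple roots have the same length, so the diagram is simply laced. The associated Dynkin diagram is a chain of 6 nodes with single edges (A_6), so the type is A_6 (the algebra sl(7)).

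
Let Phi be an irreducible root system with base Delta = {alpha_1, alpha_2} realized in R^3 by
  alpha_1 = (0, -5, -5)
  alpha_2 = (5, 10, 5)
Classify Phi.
Compute the Cartan integers a_ij = 2(alpha_i, alpha_j)/(alpha_j, alpha_j); the resulting 2x2 Cartan matrix is
[[2, -1], [-3, 2]].
The roots have two lengths (squared-length ratio 3:1); the short ones are alpha_{1}. The associated Dynkin diagram is two nodes joined by a triple edge (G_2), so the type is G_2.

G_2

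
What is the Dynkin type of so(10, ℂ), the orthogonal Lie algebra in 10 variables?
D_5

This is so(10) with 10 even, which has dimension 10(10-1)/2 = 45 and rank 10/2 = 5. In the classification of classical Lie algebras, the orthogonal algebra so(2n) in an even number of variables has type D_n; here n = 5, so the Dynkin diagram is a chain of 3 nodes with a fork of two nodes at one end (D_5). Hence the type is D_5.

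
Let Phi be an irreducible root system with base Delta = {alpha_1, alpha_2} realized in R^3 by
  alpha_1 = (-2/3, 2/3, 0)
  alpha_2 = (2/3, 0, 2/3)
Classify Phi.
Compute the Cartan integers a_ij = 2(alpha_i, alpha_j)/(alpha_j, alpha_j); the resulting 2x2 Cartan matrix is
[[2, -1], [-1, 2]].
All simple roots have the same length, so the diagram is simply laced. The associated Dynkin diagram is a chain of 2 nodes with single edges (A_2), so the type is A_2 (the algebra sl(3)).

A_2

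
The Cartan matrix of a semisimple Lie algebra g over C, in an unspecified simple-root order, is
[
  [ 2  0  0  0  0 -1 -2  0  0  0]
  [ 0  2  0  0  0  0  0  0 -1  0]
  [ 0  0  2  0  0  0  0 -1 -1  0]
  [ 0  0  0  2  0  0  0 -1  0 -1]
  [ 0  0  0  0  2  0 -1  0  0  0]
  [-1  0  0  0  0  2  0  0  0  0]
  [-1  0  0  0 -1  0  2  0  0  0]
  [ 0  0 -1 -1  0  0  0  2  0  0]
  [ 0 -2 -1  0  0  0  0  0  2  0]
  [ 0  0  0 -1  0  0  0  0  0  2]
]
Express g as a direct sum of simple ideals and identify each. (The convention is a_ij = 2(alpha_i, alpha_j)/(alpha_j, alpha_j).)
B_6 (so(13)) + F_4

The diagram associated to this matrix has two connected components: the simple roots {alpha_2, alpha_3, alpha_4, alpha_8, alpha_9, alpha_10} form a chain of 6 nodes with a double edge at one end; the terminal node there is the unique short simple root (B_6), and {alpha_1, alpha_5, alpha_6, alpha_7} form a chain of 4 nodes with a double edge between the middle two (F_4). A semisimple Lie algebra decomposes uniquely as the direct sum of simple ideals, one per connected component of its Dynkin diagram, so g ≅ B_6 ⊕ F_4 (dimension 78 + 52 = 130).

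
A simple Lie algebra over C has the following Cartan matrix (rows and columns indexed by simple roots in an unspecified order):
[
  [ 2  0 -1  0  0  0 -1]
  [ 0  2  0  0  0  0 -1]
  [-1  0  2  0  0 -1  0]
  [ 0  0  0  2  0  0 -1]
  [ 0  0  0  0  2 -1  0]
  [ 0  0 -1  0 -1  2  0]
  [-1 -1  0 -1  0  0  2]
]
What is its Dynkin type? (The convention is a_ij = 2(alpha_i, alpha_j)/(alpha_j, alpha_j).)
D_7 (so(14))

The matrix has rank 7 with 2's on the diagonal. Reading the off-diagonal entries as Dynkin edges (a single edge where a_ij = a_ji = -1; a double or triple edge where a_ij * a_ji = 2 or 3), the diagram is a chain of 5 nodes with a fork of two nodes at one end (D_7). One simple-root ordering that puts it in standard form is (alpha_5, alpha_6, alpha_3, alpha_1, alpha_7, alpha_4, alpha_2). So the algebra is type D_7, i.e. so(14).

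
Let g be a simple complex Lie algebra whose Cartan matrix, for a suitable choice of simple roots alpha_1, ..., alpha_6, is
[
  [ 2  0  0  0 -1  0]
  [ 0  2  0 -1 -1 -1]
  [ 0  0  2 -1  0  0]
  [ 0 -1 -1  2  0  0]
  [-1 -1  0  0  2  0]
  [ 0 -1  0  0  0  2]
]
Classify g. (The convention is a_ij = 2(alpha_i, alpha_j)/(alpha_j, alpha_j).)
The matrix has rank 6 with 2's on the diagonal. Reading the off-diagonal entries as Dynkin edges (a single edge where a_ij = a_ji = -1; a double or triple edge where a_ij * a_ji = 2 or 3), the diagram is a chain of 5 nodes with one extra node attached to the third node from one end (E_6). One simple-root ordering that puts it in standard form is (alpha_1, alpha_6, alpha_5, alpha_2, alpha_4, alpha_3). So the algebra is type E_6.

E_6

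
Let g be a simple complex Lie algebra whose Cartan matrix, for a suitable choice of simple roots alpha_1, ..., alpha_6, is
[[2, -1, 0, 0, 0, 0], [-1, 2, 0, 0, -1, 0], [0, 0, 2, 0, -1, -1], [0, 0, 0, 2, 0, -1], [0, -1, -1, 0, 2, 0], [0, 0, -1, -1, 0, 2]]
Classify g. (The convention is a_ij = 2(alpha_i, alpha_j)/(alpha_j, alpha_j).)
The matrix has rank 6 with 2's on the diagonal. Reading the off-diagonal entries as Dynkin edges (a single edge where a_ij = a_ji = -1; a double or triple edge where a_ij * a_ji = 2 or 3), the diagram is a chain of 6 nodes with single edges (A_6). One simple-root ordering that puts it in standard form is (alpha_1, alpha_2, alpha_5, alpha_3, alpha_6, alpha_4). So the algebra is type A_6, i.e. sl(7).

type A_6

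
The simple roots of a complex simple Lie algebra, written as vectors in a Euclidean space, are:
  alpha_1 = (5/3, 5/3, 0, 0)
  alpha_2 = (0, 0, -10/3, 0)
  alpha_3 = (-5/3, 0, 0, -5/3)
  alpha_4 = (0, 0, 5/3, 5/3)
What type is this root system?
type C_4

Compute the Cartan integers a_ij = 2(alpha_i, alpha_j)/(alpha_j, alpha_j); the resulting 4x4 Cartan matrix is
[[2, 0, -1, 0], [0, 2, 0, -2], [-1, 0, 2, -1], [0, -1, -1, 2]].
The roots have two lengths (squared-length ratio 2:1); the short ones are alpha_{1,3,4}. The associated Dynkin diagram is a chain of 4 nodes with a double edge at one end; the terminal node there is the unique long simple root (C_4), so the type is C_4 (the algebra sp(8)).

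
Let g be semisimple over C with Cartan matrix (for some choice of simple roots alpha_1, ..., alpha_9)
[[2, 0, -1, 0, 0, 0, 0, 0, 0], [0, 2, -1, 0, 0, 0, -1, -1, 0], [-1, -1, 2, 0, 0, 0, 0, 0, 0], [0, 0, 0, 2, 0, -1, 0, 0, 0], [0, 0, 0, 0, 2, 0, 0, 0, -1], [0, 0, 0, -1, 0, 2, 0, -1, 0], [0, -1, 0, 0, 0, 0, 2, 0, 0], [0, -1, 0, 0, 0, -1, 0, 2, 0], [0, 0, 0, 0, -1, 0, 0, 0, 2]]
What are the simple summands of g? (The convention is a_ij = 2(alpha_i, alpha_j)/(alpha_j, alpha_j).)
A_2 (sl(3)) + E_7

The diagram associated to this matrix has two connected components: the simple roots {alpha_5, alpha_9} form a chain of 2 nodes with single edges (A_2), and {alpha_1, alpha_2, alpha_3, alpha_4, alpha_6, alpha_7, alpha_8} form a chain of 6 nodes with one extra node attached to the third node from one end (E_7). A semisimple Lie algebra decomposes uniquely as the direct sum of simple ideals, one per connected component of its Dynkin diagram, so g ≅ A_2 ⊕ E_7 (dimension 8 + 133 = 141).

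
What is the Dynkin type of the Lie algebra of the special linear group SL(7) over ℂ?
This is sl(7), which has dimension 7^2 - 1 = 48 and rank 7 - 1 = 6 (a Cartan subalgebra is the diagonal traceless matrices). In the classification of classical Lie algebras, the special linear algebra sl(n+1) has type A_n; here n = 6, so the Dynkin diagram is a chain of 6 nodes with single edges (A_6). Hence the type is A_6.

A_6 (sl(7))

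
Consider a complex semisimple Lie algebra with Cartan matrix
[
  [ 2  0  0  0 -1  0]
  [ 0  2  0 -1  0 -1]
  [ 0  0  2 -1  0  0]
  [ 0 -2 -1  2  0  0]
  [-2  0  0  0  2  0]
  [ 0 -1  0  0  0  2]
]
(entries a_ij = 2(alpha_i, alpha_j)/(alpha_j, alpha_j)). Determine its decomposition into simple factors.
B_2 ⊕ F_4

The diagram associated to this matrix has two connected components: the simple roots {alpha_1, alpha_5} form a chain of 2 nodes with a double edge at one end; the terminal node there is the unique short simple root (B_2), and {alpha_2, alpha_3, alpha_4, alpha_6} form a chain of 4 nodes with a double edge between the middle two (F_4). A semisimple Lie algebra decomposes uniquely as the direct sum of simple ideals, one per connected component of its Dynkin diagram, so g ≅ B_2 ⊕ F_4 (dimension 10 + 52 = 62).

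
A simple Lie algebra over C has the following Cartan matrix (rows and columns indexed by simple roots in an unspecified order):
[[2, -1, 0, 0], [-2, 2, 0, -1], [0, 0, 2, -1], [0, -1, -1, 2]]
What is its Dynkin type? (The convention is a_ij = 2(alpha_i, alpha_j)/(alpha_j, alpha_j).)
B_4

The matrix has rank 4 with 2's on the diagonal. Reading the off-diagonal entries as Dynkin edges (a single edge where a_ij = a_ji = -1; a double or triple edge where a_ij * a_ji = 2 or 3), the diagram is a chain of 4 nodes with a double edge at one end; the terminal node there is the unique short simple root (B_4). One simple-root ordering that puts it in standard form is (alpha_3, alpha_4, alpha_2, alpha_1). So the algebra is type B_4, i.e. so(9).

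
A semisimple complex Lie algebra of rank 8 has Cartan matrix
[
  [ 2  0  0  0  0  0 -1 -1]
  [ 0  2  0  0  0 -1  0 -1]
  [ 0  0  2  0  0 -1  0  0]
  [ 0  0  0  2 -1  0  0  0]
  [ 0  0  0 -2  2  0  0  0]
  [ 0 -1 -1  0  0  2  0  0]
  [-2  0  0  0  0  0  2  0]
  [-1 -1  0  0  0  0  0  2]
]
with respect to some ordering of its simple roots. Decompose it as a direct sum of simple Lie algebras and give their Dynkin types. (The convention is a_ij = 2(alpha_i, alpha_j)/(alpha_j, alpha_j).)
The diagram associated to this matrix has two connected components: the simple roots {alpha_4, alpha_5} form a chain of 2 nodes with a double edge at one end; the terminal node there is the unique short simple root (B_2), and {alpha_1, alpha_2, alpha_3, alpha_6, alpha_7, alpha_8} form a chain of 6 nodes with a double edge at one end; the terminal node there is the unique long simple root (C_6). A semisimple Lie algebra decomposes uniquely as the direct sum of simple ideals, one per connected component of its Dynkin diagram, so g ≅ B_2 ⊕ C_6 (dimension 10 + 78 = 88).

B_2 ⊕ C_6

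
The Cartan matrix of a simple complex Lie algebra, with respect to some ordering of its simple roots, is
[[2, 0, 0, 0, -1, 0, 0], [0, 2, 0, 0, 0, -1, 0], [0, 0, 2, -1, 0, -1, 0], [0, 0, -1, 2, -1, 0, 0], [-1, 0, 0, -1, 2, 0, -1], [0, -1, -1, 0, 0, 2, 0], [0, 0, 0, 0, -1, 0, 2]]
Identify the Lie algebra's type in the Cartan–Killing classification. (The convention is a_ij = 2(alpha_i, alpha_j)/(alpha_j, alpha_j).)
The matrix has rank 7 with 2's on the diagonal. Reading the off-diagonal entries as Dynkin edges (a single edge where a_ij = a_ji = -1; a double or triple edge where a_ij * a_ji = 2 or 3), the diagram is a chain of 5 nodes with a fork of two nodes at one end (D_7). One simple-root ordering that puts it in standard form is (alpha_2, alpha_6, alpha_3, alpha_4, alpha_5, alpha_1, alpha_7). So the algebra is type D_7, i.e. so(14).

type D_7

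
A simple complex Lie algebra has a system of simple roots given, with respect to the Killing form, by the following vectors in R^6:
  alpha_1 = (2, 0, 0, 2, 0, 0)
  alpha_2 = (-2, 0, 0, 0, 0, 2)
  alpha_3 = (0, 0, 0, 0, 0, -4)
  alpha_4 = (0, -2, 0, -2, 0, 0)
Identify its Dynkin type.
Compute the Cartan integers a_ij = 2(alpha_i, alpha_j)/(alpha_j, alpha_j); the resulting 4x4 Cartan matrix is
[[2, -1, 0, -1], [-1, 2, -1, 0], [0, -2, 2, 0], [-1, 0, 0, 2]].
The roots have two lengths (squared-length ratio 2:1); the short ones are alpha_{1,2,4}. The associated Dynkin diagram is a chain of 4 nodes with a double edge at one end; the terminal node there is the unique long simple root (C_4), so the type is C_4 (the algebra sp(8)).

C_4 (sp(8))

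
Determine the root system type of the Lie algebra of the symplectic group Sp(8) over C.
type C_4

This is sp(8), which has dimension 8(8+1)/2 = 36 and rank 8/2 = 4. In the classification of classical Lie algebras, the symplectic algebra sp(2n) has type C_n; here n = 4, so the Dynkin diagram is a chain of 4 nodes with a double edge at one end; the terminal node there is the unique long simple root (C_4). Hence the type is C_4.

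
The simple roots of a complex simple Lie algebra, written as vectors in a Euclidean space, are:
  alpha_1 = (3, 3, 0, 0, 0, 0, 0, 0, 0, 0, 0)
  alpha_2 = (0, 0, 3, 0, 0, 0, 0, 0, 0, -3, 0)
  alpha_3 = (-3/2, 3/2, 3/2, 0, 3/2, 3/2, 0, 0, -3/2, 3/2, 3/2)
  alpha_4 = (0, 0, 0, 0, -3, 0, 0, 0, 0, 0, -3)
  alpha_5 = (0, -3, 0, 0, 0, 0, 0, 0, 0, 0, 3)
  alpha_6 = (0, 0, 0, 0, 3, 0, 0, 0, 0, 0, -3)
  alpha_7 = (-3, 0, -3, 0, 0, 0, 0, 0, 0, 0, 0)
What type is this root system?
E_7

Compute the Cartan integers a_ij = 2(alpha_i, alpha_j)/(alpha_j, alpha_j); the resulting 7x7 Cartan matrix is
[[2, 0, 0, 0, -1, 0, -1], [0, 2, 0, 0, 0, 0, -1], [0, 0, 2, -1, 0, 0, 0], [0, 0, -1, 2, -1, 0, 0], [-1, 0, 0, -1, 2, -1, 0], [0, 0, 0, 0, -1, 2, 0], [-1, -1, 0, 0, 0, 0, 2]].
All simple roots have the same length, so the diagram is simply laced. The associated Dynkin diagram is a chain of 6 nodes with one extra node attached to the third node from one end (E_7), so the type is E_7.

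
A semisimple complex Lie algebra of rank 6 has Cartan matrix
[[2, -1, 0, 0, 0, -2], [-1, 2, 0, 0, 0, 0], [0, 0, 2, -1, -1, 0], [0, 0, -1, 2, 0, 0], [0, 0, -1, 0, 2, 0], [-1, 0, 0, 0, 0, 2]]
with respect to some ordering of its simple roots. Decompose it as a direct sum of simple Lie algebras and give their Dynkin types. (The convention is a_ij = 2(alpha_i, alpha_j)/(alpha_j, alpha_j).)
The diagram associated to this matrix has two connected components: the simple roots {alpha_3, alpha_4, alpha_5} form a chain of 3 nodes with single edges (A_3), and {alpha_1, alpha_2, alpha_6} form a chain of 3 nodes with a double edge at one end; the terminal node there is the unique short simple root (B_3). A semisimple Lie algebra decomposes uniquely as the direct sum of simple ideals, one per connected component of its Dynkin diagram, so g ≅ A_3 ⊕ B_3 (dimension 15 + 21 = 36).

A_3 (sl(4)) ⊕ B_3 (so(7))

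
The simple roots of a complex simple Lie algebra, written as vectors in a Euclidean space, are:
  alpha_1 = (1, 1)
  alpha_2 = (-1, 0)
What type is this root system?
B_2 (so(5))

Compute the Cartan integers a_ij = 2(alpha_i, alpha_j)/(alpha_j, alpha_j); the resulting 2x2 Cartan matrix is
[[2, -2], [-1, 2]].
The roots have two lengths (squared-length ratio 2:1); the short ones are alpha_{2}. The associated Dynkin diagram is a chain of 2 nodes with a double edge at one end; the terminal node there is the unique short simple root (B_2), so the type is B_2 (the algebra so(5)).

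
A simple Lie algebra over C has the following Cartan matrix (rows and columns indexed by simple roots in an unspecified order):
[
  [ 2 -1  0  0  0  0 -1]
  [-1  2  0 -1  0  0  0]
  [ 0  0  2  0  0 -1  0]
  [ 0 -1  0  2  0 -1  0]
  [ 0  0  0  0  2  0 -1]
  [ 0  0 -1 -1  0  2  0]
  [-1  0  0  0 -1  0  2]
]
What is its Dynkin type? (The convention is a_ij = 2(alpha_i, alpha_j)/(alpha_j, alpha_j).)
The matrix has rank 7 with 2's on the diagonal. Reading the off-diagonal entries as Dynkin edges (a single edge where a_ij = a_ji = -1; a double or triple edge where a_ij * a_ji = 2 or 3), the diagram is a chain of 7 nodes with single edges (A_7). One simple-root ordering that puts it in standard form is (alpha_5, alpha_7, alpha_1, alpha_2, alpha_4, alpha_6, alpha_3). So the algebra is type A_7, i.e. sl(8).

A_7 (sl(8))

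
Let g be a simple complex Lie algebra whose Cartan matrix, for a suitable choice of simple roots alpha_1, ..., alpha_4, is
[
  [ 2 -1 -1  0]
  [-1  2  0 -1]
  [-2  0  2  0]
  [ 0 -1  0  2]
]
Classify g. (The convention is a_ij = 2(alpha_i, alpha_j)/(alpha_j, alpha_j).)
C_4

The matrix has rank 4 with 2's on the diagonal. Reading the off-diagonal entries as Dynkin edges (a single edge where a_ij = a_ji = -1; a double or triple edge where a_ij * a_ji = 2 or 3), the diagram is a chain of 4 nodes with a double edge at one end; the terminal node there is the unique long simple root (C_4). One simple-root ordering that puts it in standard form is (alpha_4, alpha_2, alpha_1, alpha_3). So the algebra is type C_4, i.e. sp(8).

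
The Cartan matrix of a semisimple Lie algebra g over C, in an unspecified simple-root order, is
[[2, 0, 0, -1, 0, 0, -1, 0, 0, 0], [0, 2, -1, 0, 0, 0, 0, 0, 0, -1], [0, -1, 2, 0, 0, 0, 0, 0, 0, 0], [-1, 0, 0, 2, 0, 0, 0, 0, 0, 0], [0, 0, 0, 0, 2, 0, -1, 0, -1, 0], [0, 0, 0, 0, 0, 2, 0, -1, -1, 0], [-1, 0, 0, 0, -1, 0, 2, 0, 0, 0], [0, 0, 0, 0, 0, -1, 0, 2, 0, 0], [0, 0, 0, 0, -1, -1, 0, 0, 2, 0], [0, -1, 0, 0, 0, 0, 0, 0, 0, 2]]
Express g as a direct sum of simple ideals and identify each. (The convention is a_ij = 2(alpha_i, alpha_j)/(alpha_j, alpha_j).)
A3 + A7

The diagram associated to this matrix has two connected components: the simple roots {alpha_2, alpha_3, alpha_10} form a chain of 3 nodes with single edges (A_3), and {alpha_1, alpha_4, alpha_5, alpha_6, alpha_7, alpha_8, alpha_9} form a chain of 7 nodes with single edges (A_7). A semisimple Lie algebra decomposes uniquely as the direct sum of simple ideals, one per connected component of its Dynkin diagram, so g ≅ A_3 ⊕ A_7 (dimension 15 + 63 = 78).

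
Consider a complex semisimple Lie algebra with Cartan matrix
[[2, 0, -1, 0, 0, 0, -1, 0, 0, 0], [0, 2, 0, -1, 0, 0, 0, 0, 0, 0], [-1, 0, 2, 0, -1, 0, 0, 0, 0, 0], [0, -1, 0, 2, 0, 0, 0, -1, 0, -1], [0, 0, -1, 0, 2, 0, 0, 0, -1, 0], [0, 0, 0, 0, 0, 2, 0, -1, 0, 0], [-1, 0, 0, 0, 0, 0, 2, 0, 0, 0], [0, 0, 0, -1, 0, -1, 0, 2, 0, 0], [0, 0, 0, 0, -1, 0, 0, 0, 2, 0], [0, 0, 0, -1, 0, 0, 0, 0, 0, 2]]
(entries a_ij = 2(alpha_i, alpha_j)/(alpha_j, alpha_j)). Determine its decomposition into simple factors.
A_5 (sl(6)) ⊕ D_5 (so(10))

The diagram associated to this matrix has two connected components: the simple roots {alpha_1, alpha_3, alpha_5, alpha_7, alpha_9} form a chain of 5 nodes with single edges (A_5), and {alpha_2, alpha_4, alpha_6, alpha_8, alpha_10} form a chain of 3 nodes with a fork of two nodes at one end (D_5). A semisimple Lie algebra decomposes uniquely as the direct sum of simple ideals, one per connected component of its Dynkin diagram, so g ≅ A_5 ⊕ D_5 (dimension 35 + 45 = 80).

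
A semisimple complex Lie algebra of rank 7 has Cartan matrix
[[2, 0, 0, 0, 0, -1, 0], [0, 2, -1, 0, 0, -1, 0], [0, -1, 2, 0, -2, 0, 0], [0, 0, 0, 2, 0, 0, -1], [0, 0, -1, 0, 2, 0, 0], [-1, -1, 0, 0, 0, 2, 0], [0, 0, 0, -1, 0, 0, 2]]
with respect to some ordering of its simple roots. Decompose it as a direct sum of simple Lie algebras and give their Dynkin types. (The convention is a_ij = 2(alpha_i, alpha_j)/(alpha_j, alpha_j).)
The diagram associated to this matrix has two connected components: the simple roots {alpha_4, alpha_7} form a chain of 2 nodes with single edges (A_2), and {alpha_1, alpha_2, alpha_3, alpha_5, alpha_6} form a chain of 5 nodes with a double edge at one end; the terminal node there is the unique short simple root (B_5). A semisimple Lie algebra decomposes uniquely as the direct sum of simple ideals, one per connected component of its Dynkin diagram, so g ≅ A_2 ⊕ B_5 (dimension 8 + 55 = 63).

A_2 (sl(3)) + B_5 (so(11))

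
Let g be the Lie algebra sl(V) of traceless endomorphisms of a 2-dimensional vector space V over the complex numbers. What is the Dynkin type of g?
This is sl(2), which has dimension 2^2 - 1 = 3 and rank 2 - 1 = 1 (a Cartan subalgebra is the diagonal traceless matrices). In the classification of classical Lie algebras, the special linear algebra sl(n+1) has type A_n; here n = 1, so the Dynkin diagram is a chain of 1 nodes with single edges (A_1). Hence the type is A_1.

A1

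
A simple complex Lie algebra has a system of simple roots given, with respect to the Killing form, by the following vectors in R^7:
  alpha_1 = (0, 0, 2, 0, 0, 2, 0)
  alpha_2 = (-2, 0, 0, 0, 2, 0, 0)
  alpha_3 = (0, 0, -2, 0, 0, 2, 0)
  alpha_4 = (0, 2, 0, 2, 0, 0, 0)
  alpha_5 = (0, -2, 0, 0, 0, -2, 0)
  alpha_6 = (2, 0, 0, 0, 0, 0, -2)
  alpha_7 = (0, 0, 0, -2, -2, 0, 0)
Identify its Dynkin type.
Compute the Cartan integers a_ij = 2(alpha_i, alpha_j)/(alpha_j, alpha_j); the resulting 7x7 Cartan matrix is
[[2, 0, 0, 0, -1, 0, 0], [0, 2, 0, 0, 0, -1, -1], [0, 0, 2, 0, -1, 0, 0], [0, 0, 0, 2, -1, 0, -1], [-1, 0, -1, -1, 2, 0, 0], [0, -1, 0, 0, 0, 2, 0], [0, -1, 0, -1, 0, 0, 2]].
All simple roots have the same length, so the diagram is simply laced. The associated Dynkin diagram is a chain of 5 nodes with a fork of two nodes at one end (D_7), so the type is D_7 (the algebra so(14)).

type D_7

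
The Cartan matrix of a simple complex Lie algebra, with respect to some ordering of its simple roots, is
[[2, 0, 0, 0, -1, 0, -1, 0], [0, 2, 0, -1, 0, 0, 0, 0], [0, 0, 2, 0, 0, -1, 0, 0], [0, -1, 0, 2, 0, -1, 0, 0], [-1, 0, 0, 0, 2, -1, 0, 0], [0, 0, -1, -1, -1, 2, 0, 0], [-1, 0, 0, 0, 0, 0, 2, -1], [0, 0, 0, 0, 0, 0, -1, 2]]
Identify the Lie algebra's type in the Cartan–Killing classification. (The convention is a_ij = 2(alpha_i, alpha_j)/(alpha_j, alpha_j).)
E_8

The matrix has rank 8 with 2's on the diagonal. Reading the off-diagonal entries as Dynkin edges (a single edge where a_ij = a_ji = -1; a double or triple edge where a_ij * a_ji = 2 or 3), the diagram is a chain of 7 nodes with one extra node attached to the third node from one end (E_8). One simple-root ordering that puts it in standard form is (alpha_2, alpha_3, alpha_4, alpha_6, alpha_5, alpha_1, alpha_7, alpha_8). So the algebra is type E_8.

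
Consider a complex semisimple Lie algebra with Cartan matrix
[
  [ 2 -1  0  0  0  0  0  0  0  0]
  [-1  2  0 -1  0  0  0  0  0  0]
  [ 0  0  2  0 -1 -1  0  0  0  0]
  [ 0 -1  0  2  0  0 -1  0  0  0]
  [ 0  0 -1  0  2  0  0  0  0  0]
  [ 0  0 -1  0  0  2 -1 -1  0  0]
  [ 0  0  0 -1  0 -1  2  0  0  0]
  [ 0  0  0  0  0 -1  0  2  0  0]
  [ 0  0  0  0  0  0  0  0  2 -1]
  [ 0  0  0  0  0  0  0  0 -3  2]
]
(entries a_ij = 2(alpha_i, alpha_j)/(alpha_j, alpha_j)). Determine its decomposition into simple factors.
E8 ⊕ G2

The diagram associated to this matrix has two connected components: the simple roots {alpha_1, alpha_2, alpha_3, alpha_4, alpha_5, alpha_6, alpha_7, alpha_8} form a chain of 7 nodes with one extra node attached to the third node from one end (E_8), and {alpha_9, alpha_10} form two nodes joined by a triple edge (G_2). A semisimple Lie algebra decomposes uniquely as the direct sum of simple ideals, one per connected component of its Dynkin diagram, so g ≅ E_8 ⊕ G_2 (dimension 248 + 14 = 262).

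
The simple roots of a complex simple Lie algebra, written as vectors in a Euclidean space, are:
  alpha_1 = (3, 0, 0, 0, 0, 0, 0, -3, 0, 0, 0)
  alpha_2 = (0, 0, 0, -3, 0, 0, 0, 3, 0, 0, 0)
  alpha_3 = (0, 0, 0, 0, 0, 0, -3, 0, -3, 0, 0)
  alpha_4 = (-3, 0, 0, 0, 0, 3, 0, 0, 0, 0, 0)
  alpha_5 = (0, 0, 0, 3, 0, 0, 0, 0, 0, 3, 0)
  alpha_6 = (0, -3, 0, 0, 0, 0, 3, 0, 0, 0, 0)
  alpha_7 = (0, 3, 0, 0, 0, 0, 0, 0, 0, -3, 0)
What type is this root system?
Compute the Cartan integers a_ij = 2(alpha_i, alpha_j)/(alpha_j, alpha_j); the resulting 7x7 Cartan matrix is
[[2, -1, 0, -1, 0, 0, 0], [-1, 2, 0, 0, -1, 0, 0], [0, 0, 2, 0, 0, -1, 0], [-1, 0, 0, 2, 0, 0, 0], [0, -1, 0, 0, 2, 0, -1], [0, 0, -1, 0, 0, 2, -1], [0, 0, 0, 0, -1, -1, 2]].
All simple roots have the same length, so the diagram is simply laced. The associated Dynkin diagram is a chain of 7 nodes with single edges (A_7), so the type is A_7 (the algebra sl(8)).

A7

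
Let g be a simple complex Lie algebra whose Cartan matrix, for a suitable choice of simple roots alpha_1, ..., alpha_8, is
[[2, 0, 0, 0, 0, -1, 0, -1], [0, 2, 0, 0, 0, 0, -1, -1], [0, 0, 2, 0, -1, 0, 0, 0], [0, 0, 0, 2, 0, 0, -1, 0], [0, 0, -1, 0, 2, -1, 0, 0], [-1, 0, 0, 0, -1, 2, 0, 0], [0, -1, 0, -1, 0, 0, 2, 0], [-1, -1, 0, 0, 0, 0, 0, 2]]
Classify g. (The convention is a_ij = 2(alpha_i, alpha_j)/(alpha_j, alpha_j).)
The matrix has rank 8 with 2's on the diagonal. Reading the off-diagonal entries as Dynkin edges (a single edge where a_ij = a_ji = -1; a double or triple edge where a_ij * a_ji = 2 or 3), the diagram is a chain of 8 nodes with single edges (A_8). One simple-root ordering that puts it in standard form is (alpha_3, alpha_5, alpha_6, alpha_1, alpha_8, alpha_2, alpha_7, alpha_4). So the algebra is type A_8, i.e. sl(9).

A8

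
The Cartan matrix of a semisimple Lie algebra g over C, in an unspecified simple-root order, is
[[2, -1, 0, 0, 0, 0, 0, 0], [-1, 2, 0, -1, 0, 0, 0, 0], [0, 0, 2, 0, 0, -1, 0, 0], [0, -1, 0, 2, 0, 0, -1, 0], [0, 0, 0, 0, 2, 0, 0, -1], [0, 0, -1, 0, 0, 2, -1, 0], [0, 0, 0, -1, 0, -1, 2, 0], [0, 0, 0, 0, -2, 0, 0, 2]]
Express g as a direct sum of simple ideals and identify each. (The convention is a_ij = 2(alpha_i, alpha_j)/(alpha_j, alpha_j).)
A_6 ⊕ B_2

The diagram associated to this matrix has two connected components: the simple roots {alpha_1, alpha_2, alpha_3, alpha_4, alpha_6, alpha_7} form a chain of 6 nodes with single edges (A_6), and {alpha_5, alpha_8} form a chain of 2 nodes with a double edge at one end; the terminal node there is the unique short simple root (B_2). A semisimple Lie algebra decomposes uniquely as the direct sum of simple ideals, one per connected component of its Dynkin diagram, so g ≅ A_6 ⊕ B_2 (dimension 48 + 10 = 58).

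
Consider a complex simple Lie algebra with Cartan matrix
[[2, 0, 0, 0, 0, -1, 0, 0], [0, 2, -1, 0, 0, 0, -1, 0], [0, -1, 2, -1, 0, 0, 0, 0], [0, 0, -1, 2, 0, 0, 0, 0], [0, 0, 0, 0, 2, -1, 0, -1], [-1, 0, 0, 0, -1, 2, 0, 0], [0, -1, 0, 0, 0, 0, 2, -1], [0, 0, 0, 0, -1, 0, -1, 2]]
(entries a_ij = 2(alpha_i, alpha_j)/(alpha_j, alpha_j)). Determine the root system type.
A_8 (sl(9))

The matrix has rank 8 with 2's on the diagonal. Reading the off-diagonal entries as Dynkin edges (a single edge where a_ij = a_ji = -1; a double or triple edge where a_ij * a_ji = 2 or 3), the diagram is a chain of 8 nodes with single edges (A_8). One simple-root ordering that puts it in standard form is (alpha_1, alpha_6, alpha_5, alpha_8, alpha_7, alpha_2, alpha_3, alpha_4). So the algebra is type A_8, i.e. sl(9).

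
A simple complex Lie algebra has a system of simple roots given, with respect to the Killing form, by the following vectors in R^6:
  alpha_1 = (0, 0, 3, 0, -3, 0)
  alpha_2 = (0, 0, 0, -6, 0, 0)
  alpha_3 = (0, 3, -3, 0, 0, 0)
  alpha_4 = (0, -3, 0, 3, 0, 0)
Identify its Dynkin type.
C_4

Compute the Cartan integers a_ij = 2(alpha_i, alpha_j)/(alpha_j, alpha_j); the resulting 4x4 Cartan matrix is
[[2, 0, -1, 0], [0, 2, 0, -2], [-1, 0, 2, -1], [0, -1, -1, 2]].
The roots have two lengths (squared-length ratio 2:1); the short ones are alpha_{1,3,4}. The associated Dynkin diagram is a chain of 4 nodes with a double edge at one end; the terminal node there is the unique long simple root (C_4), so the type is C_4 (the algebra sp(8)).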